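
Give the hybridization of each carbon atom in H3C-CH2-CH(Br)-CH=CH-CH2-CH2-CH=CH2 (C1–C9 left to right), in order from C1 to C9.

C1 sp3, C2 sp3, C3 sp3, C4 sp2, C5 sp2, C6 sp3, C7 sp3, C8 sp2, C9 sp2

C1: 4 σ bonds; 4 regions of electron density → sp3.
C2 (4 σ bonds) has steric number 4: sp3.
C3: 4 σ bonds — 4 electron domains, sp3.
C4: 3 σ bonds, plus one π bond; 3 regions of electron density → sp2.
C5 is sp2: 3 σ bonds, plus one π bond, 3 electron-density regions.
C6 carries 4 σ bonds, giving a steric number of 4, so it is sp3.
C7 has 4 σ bonds: steric number 4 → sp3.
C8: 3 σ bonds, plus one π bond; 3 regions of electron density → sp2.
C9 — 3 σ bonds, plus one π bond. Steric number 3, so sp2.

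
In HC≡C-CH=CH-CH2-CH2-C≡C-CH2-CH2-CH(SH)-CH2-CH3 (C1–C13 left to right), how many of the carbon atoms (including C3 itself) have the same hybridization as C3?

C3 is sp2 (one π bond).
C1: sp
C2: sp
C3: sp2 ✓
C4: sp2 ✓
C5: sp3
C6: sp3
C7: sp
C8: sp
C9: sp3
C10: sp3
C11: sp3
C12: sp3
C13: sp3
2 carbons are sp2.

2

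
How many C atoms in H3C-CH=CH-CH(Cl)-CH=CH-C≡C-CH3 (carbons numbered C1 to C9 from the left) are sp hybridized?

C1: sp3
C2: sp2
C3: sp2
C4: sp3
C5: sp2
C6: sp2
C7: sp ✓
C8: sp ✓
C9: sp3
C7, C8 → 2 sp carbons.

2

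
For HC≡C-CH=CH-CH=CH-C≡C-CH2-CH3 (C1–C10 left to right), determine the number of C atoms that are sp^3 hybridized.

2

C1: sp
C2: sp
C3: sp2
C4: sp2
C5: sp2
C6: sp2
C7: sp
C8: sp
C9: sp3 ✓
C10: sp3 ✓
C9, C10 → 2 sp3 carbons.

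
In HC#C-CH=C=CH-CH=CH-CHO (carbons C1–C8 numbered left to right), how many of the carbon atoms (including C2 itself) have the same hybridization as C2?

3

C2 is sp (two π bonds).
C1: sp ✓
C2: sp ✓
C3: sp2
C4: sp ✓
C5: sp2
C6: sp2
C7: sp2
C8: sp2
3 carbons are sp.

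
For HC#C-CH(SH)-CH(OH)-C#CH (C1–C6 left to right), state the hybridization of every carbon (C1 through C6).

C1 sp, C2 sp, C3 sp3, C4 sp3, C5 sp, C6 sp

C1 carries 2 σ bonds, plus two π bonds, giving a steric number of 2, so it is sp.
C2 has 2 σ bonds, plus two π bonds: steric number 2 → sp.
C3 has 4 σ bonds: steric number 4 → sp3.
C4 has 4 σ bonds: steric number 4 → sp3.
C5 has 2 σ bonds, plus two π bonds: steric number 2 → sp.
C6 — 2 σ bonds, plus two π bonds. Steric number 2, so sp.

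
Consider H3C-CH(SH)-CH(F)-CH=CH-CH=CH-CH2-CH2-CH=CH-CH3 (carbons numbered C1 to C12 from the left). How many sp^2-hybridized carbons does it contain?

6

C1: sp3
C2: sp3
C3: sp3
C4: sp2 ✓
C5: sp2 ✓
C6: sp2 ✓
C7: sp2 ✓
C8: sp3
C9: sp3
C10: sp2 ✓
C11: sp2 ✓
C12: sp3
C4, C5, C6, C7, C10, C11 → 6 sp2 carbons.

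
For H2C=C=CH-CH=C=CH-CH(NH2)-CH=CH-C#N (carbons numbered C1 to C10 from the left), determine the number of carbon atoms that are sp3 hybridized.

1

C1: sp2
C2: sp
C3: sp2
C4: sp2
C5: sp
C6: sp2
C7: sp3 ✓
C8: sp2
C9: sp2
C10: sp
C7 → 1 sp3 carbon.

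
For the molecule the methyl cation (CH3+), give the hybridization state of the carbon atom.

Three σ bonds to H, empty p orbital → sp2, trigonal planar.

sp2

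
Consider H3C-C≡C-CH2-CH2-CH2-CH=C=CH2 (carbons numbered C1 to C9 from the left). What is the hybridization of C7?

C7 is sp2: 3 σ bonds, plus one π bond, 3 electron-density regions.

sp²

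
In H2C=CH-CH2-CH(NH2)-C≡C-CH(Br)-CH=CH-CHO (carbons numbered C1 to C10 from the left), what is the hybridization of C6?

C6: 2 σ bonds, plus two π bonds — 2 electron domains, sp.

sp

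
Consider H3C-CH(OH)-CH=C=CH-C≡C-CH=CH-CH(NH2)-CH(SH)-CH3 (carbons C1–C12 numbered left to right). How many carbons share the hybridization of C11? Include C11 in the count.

5

C11 is sp3 (only σ bonds).
C1: sp3 ✓
C2: sp3 ✓
C3: sp2
C4: sp
C5: sp2
C6: sp
C7: sp
C8: sp2
C9: sp2
C10: sp3 ✓
C11: sp3 ✓
C12: sp3 ✓
5 carbons are sp3.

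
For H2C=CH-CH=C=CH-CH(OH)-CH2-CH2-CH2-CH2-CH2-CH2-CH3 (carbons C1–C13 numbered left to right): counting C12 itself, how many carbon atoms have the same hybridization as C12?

C12 is sp3 (only σ bonds).
C1: sp2
C2: sp2
C3: sp2
C4: sp
C5: sp2
C6: sp3 ✓
C7: sp3 ✓
C8: sp3 ✓
C9: sp3 ✓
C10: sp3 ✓
C11: sp3 ✓
C12: sp3 ✓
C13: sp3 ✓
8 carbons are sp3.

8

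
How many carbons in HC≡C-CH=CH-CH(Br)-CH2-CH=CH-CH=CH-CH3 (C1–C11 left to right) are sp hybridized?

2

C1: sp ✓
C2: sp ✓
C3: sp2
C4: sp2
C5: sp3
C6: sp3
C7: sp2
C8: sp2
C9: sp2
C10: sp2
C11: sp3
C1, C2 → 2 sp carbons.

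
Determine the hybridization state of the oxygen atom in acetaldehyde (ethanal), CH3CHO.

The oxygen atom carries 1 σ bond and 2 lone pairs, plus one π bond, giving a steric number of 3, so it is sp2.

sp²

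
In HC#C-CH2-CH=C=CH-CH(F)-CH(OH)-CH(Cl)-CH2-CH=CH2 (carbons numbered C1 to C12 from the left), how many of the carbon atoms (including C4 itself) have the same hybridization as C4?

4

C4 is sp2 (one π bond).
C1: sp
C2: sp
C3: sp3
C4: sp2 ✓
C5: sp
C6: sp2 ✓
C7: sp3
C8: sp3
C9: sp3
C10: sp3
C11: sp2 ✓
C12: sp2 ✓
4 carbons are sp2.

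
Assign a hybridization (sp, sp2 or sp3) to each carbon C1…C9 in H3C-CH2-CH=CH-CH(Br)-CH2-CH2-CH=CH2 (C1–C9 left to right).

C1 sp3, C2 sp3, C3 sp2, C4 sp2, C5 sp3, C6 sp3, C7 sp3, C8 sp2, C9 sp2

C1 is sp3: 4 σ bonds, 4 electron-density regions.
C2 — 4 σ bonds. Steric number 4, so sp3.
C3: 3 σ bonds, plus one π bond; 3 regions of electron density → sp2.
C4 is sp2: 3 σ bonds, plus one π bond, 3 electron-density regions.
C5: 4 σ bonds; 4 regions of electron density → sp3.
C6: 4 σ bonds — 4 electron domains, sp3.
C7 (4 σ bonds) has steric number 4: sp3.
C8 (3 σ bonds, plus one π bond) has steric number 3: sp2.
C9: 3 σ bonds, plus one π bond — 3 electron domains, sp2.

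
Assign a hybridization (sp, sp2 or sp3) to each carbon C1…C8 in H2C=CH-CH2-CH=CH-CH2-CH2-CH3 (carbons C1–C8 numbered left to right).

C1: 3 σ bonds, plus one π bond — 3 electron domains, sp2.
C2: 3 σ bonds, plus one π bond — 3 electron domains, sp2.
C3 (4 σ bonds) has steric number 4: sp3.
C4 carries 3 σ bonds, plus one π bond, giving a steric number of 3, so it is sp2.
C5: 3 σ bonds, plus one π bond; 3 regions of electron density → sp2.
C6 (4 σ bonds) has steric number 4: sp3.
C7 (4 σ bonds) has steric number 4: sp3.
C8 — 4 σ bonds. Steric number 4, so sp3.

C1 sp2, C2 sp2, C3 sp3, C4 sp2, C5 sp2, C6 sp3, C7 sp3, C8 sp3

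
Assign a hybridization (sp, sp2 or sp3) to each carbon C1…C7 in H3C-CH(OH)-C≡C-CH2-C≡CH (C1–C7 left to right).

C1 sp3, C2 sp3, C3 sp, C4 sp, C5 sp3, C6 sp, C7 sp

C1 — 4 σ bonds. Steric number 4, so sp3.
C2 — 4 σ bonds. Steric number 4, so sp3.
C3 is sp: 2 σ bonds, plus two π bonds, 2 electron-density regions.
C4 has 2 σ bonds, plus two π bonds: steric number 2 → sp.
C5 has 4 σ bonds: steric number 4 → sp3.
C6: 2 σ bonds, plus two π bonds — 2 electron domains, sp.
C7 has 2 σ bonds, plus two π bonds: steric number 2 → sp.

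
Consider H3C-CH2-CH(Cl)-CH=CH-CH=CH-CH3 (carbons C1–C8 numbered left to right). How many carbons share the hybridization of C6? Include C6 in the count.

C6 is sp2 (one π bond).
C1: sp3
C2: sp3
C3: sp3
C4: sp2 ✓
C5: sp2 ✓
C6: sp2 ✓
C7: sp2 ✓
C8: sp3
4 carbons are sp2.

4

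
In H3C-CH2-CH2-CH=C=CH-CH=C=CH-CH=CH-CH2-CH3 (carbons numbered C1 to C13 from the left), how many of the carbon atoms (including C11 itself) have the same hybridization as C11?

6

C11 is sp2 (one π bond).
C1: sp3
C2: sp3
C3: sp3
C4: sp2 ✓
C5: sp
C6: sp2 ✓
C7: sp2 ✓
C8: sp
C9: sp2 ✓
C10: sp2 ✓
C11: sp2 ✓
C12: sp3
C13: sp3
6 carbons are sp2.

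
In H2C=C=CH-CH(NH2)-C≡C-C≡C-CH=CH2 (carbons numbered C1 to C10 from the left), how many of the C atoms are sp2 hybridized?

4

C1: sp2 ✓
C2: sp
C3: sp2 ✓
C4: sp3
C5: sp
C6: sp
C7: sp
C8: sp
C9: sp2 ✓
C10: sp2 ✓
C1, C3, C9, C10 → 4 sp2 carbons.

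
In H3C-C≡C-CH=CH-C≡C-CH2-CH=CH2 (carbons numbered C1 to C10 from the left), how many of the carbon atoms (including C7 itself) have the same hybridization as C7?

C7 is sp (two π bonds).
C1: sp3
C2: sp ✓
C3: sp ✓
C4: sp2
C5: sp2
C6: sp ✓
C7: sp ✓
C8: sp3
C9: sp2
C10: sp2
4 carbons are sp.

4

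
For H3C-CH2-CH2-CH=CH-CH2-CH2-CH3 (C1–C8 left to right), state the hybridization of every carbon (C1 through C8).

C1 sp3, C2 sp3, C3 sp3, C4 sp2, C5 sp2, C6 sp3, C7 sp3, C8 sp3

C1 (4 σ bonds) has steric number 4: sp3.
C2 (4 σ bonds) has steric number 4: sp3.
C3: 4 σ bonds; 4 regions of electron density → sp3.
C4 is sp2: 3 σ bonds, plus one π bond, 3 electron-density regions.
C5 is sp2: 3 σ bonds, plus one π bond, 3 electron-density regions.
C6 (4 σ bonds) has steric number 4: sp3.
C7 — 4 σ bonds. Steric number 4, so sp3.
C8 (4 σ bonds) has steric number 4: sp3.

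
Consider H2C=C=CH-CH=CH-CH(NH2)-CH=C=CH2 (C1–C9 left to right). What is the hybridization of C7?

C7 — 3 σ bonds, plus one π bond. Steric number 3, so sp2.

sp^2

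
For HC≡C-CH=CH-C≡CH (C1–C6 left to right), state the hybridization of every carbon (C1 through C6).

C1 — 2 σ bonds, plus two π bonds. Steric number 2, so sp.
C2 is sp: 2 σ bonds, plus two π bonds, 2 electron-density regions.
C3 carries 3 σ bonds, plus one π bond, giving a steric number of 3, so it is sp2.
C4 carries 3 σ bonds, plus one π bond, giving a steric number of 3, so it is sp2.
C5: 2 σ bonds, plus two π bonds; 2 regions of electron density → sp.
C6: 2 σ bonds, plus two π bonds — 2 electron domains, sp.

C1 sp, C2 sp, C3 sp2, C4 sp2, C5 sp, C6 sp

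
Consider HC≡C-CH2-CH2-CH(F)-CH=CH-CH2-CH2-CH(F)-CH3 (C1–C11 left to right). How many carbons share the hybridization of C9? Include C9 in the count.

7

C9 is sp3 (only σ bonds).
C1: sp
C2: sp
C3: sp3 ✓
C4: sp3 ✓
C5: sp3 ✓
C6: sp2
C7: sp2
C8: sp3 ✓
C9: sp3 ✓
C10: sp3 ✓
C11: sp3 ✓
7 carbons are sp3.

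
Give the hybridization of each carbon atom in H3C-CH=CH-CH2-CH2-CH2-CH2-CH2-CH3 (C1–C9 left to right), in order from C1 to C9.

C1: 4 σ bonds; 4 regions of electron density → sp3.
C2: 3 σ bonds, plus one π bond; 3 regions of electron density → sp2.
C3 — 3 σ bonds, plus one π bond. Steric number 3, so sp2.
C4: 4 σ bonds; 4 regions of electron density → sp3.
C5 (4 σ bonds) has steric number 4: sp3.
C6 has 4 σ bonds: steric number 4 → sp3.
C7: 4 σ bonds; 4 regions of electron density → sp3.
C8 (4 σ bonds) has steric number 4: sp3.
C9 (4 σ bonds) has steric number 4: sp3.

C1 sp3, C2 sp2, C3 sp2, C4 sp3, C5 sp3, C6 sp3, C7 sp3, C8 sp3, C9 sp3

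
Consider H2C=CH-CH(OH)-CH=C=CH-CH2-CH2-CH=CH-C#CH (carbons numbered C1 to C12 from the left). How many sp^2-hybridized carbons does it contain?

C1: sp2 ✓
C2: sp2 ✓
C3: sp3
C4: sp2 ✓
C5: sp
C6: sp2 ✓
C7: sp3
C8: sp3
C9: sp2 ✓
C10: sp2 ✓
C11: sp
C12: sp
C1, C2, C4, C6, C9, C10 → 6 sp2 carbons.

6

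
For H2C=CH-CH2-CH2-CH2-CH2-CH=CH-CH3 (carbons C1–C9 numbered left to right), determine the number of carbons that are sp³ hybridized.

C1: sp2
C2: sp2
C3: sp3 ✓
C4: sp3 ✓
C5: sp3 ✓
C6: sp3 ✓
C7: sp2
C8: sp2
C9: sp3 ✓
C3, C4, C5, C6, C9 → 5 sp3 carbons.

5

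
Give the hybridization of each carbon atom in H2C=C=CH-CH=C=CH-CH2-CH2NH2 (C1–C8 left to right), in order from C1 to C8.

C1: 3 σ bonds, plus one π bond; 3 regions of electron density → sp2.
C2 has 2 σ bonds, plus two π bonds: steric number 2 → sp.
C3 is sp2: 3 σ bonds, plus one π bond, 3 electron-density regions.
C4 — 3 σ bonds, plus one π bond. Steric number 3, so sp2.
C5: 2 σ bonds, plus two π bonds; 2 regions of electron density → sp.
C6 is sp2: 3 σ bonds, plus one π bond, 3 electron-density regions.
C7: 4 σ bonds — 4 electron domains, sp3.
C8: 4 σ bonds; 4 regions of electron density → sp3.

C1 sp2, C2 sp, C3 sp2, C4 sp2, C5 sp, C6 sp2, C7 sp3, C8 sp3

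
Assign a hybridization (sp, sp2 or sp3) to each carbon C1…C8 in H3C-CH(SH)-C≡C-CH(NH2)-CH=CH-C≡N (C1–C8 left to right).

C1 has 4 σ bonds: steric number 4 → sp3.
C2 — 4 σ bonds. Steric number 4, so sp3.
C3 has 2 σ bonds, plus two π bonds: steric number 2 → sp.
C4 carries 2 σ bonds, plus two π bonds, giving a steric number of 2, so it is sp.
C5 — 4 σ bonds. Steric number 4, so sp3.
C6: 3 σ bonds, plus one π bond — 3 electron domains, sp2.
C7 carries 3 σ bonds, plus one π bond, giving a steric number of 3, so it is sp2.
C8: 2 σ bonds, plus two π bonds — 2 electron domains, sp.

C1 sp3, C2 sp3, C3 sp, C4 sp, C5 sp3, C6 sp2, C7 sp2, C8 sp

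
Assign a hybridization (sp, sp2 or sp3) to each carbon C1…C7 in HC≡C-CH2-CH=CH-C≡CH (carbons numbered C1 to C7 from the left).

C1 — 2 σ bonds, plus two π bonds. Steric number 2, so sp.
C2 — 2 σ bonds, plus two π bonds. Steric number 2, so sp.
C3 has 4 σ bonds: steric number 4 → sp3.
C4 is sp2: 3 σ bonds, plus one π bond, 3 electron-density regions.
C5 has 3 σ bonds, plus one π bond: steric number 3 → sp2.
C6 (2 σ bonds, plus two π bonds) has steric number 2: sp.
C7 has 2 σ bonds, plus two π bonds: steric number 2 → sp.

C1 sp, C2 sp, C3 sp3, C4 sp2, C5 sp2, C6 sp, C7 sp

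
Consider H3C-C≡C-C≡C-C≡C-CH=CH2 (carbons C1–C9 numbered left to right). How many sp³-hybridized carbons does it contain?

1

C1: sp3 ✓
C2: sp
C3: sp
C4: sp
C5: sp
C6: sp
C7: sp
C8: sp2
C9: sp2
C1 → 1 sp3 carbon.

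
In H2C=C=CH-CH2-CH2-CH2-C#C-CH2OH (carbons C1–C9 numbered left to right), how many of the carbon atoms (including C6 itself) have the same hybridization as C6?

C6 is sp3 (only σ bonds).
C1: sp2
C2: sp
C3: sp2
C4: sp3 ✓
C5: sp3 ✓
C6: sp3 ✓
C7: sp
C8: sp
C9: sp3 ✓
4 carbons are sp3.

4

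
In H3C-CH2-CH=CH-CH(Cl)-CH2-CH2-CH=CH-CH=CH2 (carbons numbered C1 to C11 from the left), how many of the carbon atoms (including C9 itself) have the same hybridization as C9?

C9 is sp2 (one π bond).
C1: sp3
C2: sp3
C3: sp2 ✓
C4: sp2 ✓
C5: sp3
C6: sp3
C7: sp3
C8: sp2 ✓
C9: sp2 ✓
C10: sp2 ✓
C11: sp2 ✓
6 carbons are sp2.

6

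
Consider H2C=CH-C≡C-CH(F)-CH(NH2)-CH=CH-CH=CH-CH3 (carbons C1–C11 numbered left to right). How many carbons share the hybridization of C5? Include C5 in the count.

C5 is sp3 (only σ bonds).
C1: sp2
C2: sp2
C3: sp
C4: sp
C5: sp3 ✓
C6: sp3 ✓
C7: sp2
C8: sp2
C9: sp2
C10: sp2
C11: sp3 ✓
3 carbons are sp3.

3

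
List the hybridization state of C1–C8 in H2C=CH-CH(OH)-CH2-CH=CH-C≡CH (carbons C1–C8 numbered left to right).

C1 has 3 σ bonds, plus one π bond: steric number 3 → sp2.
C2: 3 σ bonds, plus one π bond; 3 regions of electron density → sp2.
C3: 4 σ bonds; 4 regions of electron density → sp3.
C4 is sp3: 4 σ bonds, 4 electron-density regions.
C5 carries 3 σ bonds, plus one π bond, giving a steric number of 3, so it is sp2.
C6: 3 σ bonds, plus one π bond; 3 regions of electron density → sp2.
C7 has 2 σ bonds, plus two π bonds: steric number 2 → sp.
C8 is sp: 2 σ bonds, plus two π bonds, 2 electron-density regions.

C1 sp2, C2 sp2, C3 sp3, C4 sp3, C5 sp2, C6 sp2, C7 sp, C8 sp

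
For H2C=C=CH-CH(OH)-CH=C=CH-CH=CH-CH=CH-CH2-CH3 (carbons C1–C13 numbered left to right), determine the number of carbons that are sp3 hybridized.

3

C1: sp2
C2: sp
C3: sp2
C4: sp3 ✓
C5: sp2
C6: sp
C7: sp2
C8: sp2
C9: sp2
C10: sp2
C11: sp2
C12: sp3 ✓
C13: sp3 ✓
C4, C12, C13 → 3 sp3 carbons.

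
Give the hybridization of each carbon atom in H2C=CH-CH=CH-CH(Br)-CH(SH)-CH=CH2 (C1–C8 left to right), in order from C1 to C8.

C1 sp2, C2 sp2, C3 sp2, C4 sp2, C5 sp3, C6 sp3, C7 sp2, C8 sp2

C1 has 3 σ bonds, plus one π bond: steric number 3 → sp2.
C2 has 3 σ bonds, plus one π bond: steric number 3 → sp2.
C3 (3 σ bonds, plus one π bond) has steric number 3: sp2.
C4 carries 3 σ bonds, plus one π bond, giving a steric number of 3, so it is sp2.
C5 carries 4 σ bonds, giving a steric number of 4, so it is sp3.
C6: 4 σ bonds — 4 electron domains, sp3.
C7: 3 σ bonds, plus one π bond — 3 electron domains, sp2.
C8 carries 3 σ bonds, plus one π bond, giving a steric number of 3, so it is sp2.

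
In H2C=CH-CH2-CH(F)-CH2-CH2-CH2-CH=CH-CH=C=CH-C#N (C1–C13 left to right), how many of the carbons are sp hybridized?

C1: sp2
C2: sp2
C3: sp3
C4: sp3
C5: sp3
C6: sp3
C7: sp3
C8: sp2
C9: sp2
C10: sp2
C11: sp ✓
C12: sp2
C13: sp ✓
C11, C13 → 2 sp carbons.

2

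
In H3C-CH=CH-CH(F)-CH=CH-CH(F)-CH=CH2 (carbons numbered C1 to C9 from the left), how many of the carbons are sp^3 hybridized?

C1: sp3 ✓
C2: sp2
C3: sp2
C4: sp3 ✓
C5: sp2
C6: sp2
C7: sp3 ✓
C8: sp2
C9: sp2
C1, C4, C7 → 3 sp3 carbons.

3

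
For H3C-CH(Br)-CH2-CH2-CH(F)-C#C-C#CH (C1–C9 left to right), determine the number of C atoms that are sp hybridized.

4

C1: sp3
C2: sp3
C3: sp3
C4: sp3
C5: sp3
C6: sp ✓
C7: sp ✓
C8: sp ✓
C9: sp ✓
C6, C7, C8, C9 → 4 sp carbons.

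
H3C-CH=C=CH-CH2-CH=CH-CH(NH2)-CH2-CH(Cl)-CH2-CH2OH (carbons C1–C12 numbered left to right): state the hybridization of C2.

sp^2

C2 — 3 σ bonds, plus one π bond. Steric number 3, so sp2.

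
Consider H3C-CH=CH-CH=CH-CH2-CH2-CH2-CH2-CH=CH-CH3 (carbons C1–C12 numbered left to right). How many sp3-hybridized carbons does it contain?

C1: sp3 ✓
C2: sp2
C3: sp2
C4: sp2
C5: sp2
C6: sp3 ✓
C7: sp3 ✓
C8: sp3 ✓
C9: sp3 ✓
C10: sp2
C11: sp2
C12: sp3 ✓
C1, C6, C7, C8, C9, C12 → 6 sp3 carbons.

6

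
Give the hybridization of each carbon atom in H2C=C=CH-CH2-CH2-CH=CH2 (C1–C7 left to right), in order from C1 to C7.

C1 sp2, C2 sp, C3 sp2, C4 sp3, C5 sp3, C6 sp2, C7 sp2

C1 — 3 σ bonds, plus one π bond. Steric number 3, so sp2.
C2 (2 σ bonds, plus two π bonds) has steric number 2: sp.
C3 — 3 σ bonds, plus one π bond. Steric number 3, so sp2.
C4: 4 σ bonds — 4 electron domains, sp3.
C5 carries 4 σ bonds, giving a steric number of 4, so it is sp3.
C6 has 3 σ bonds, plus one π bond: steric number 3 → sp2.
C7 — 3 σ bonds, plus one π bond. Steric number 3, so sp2.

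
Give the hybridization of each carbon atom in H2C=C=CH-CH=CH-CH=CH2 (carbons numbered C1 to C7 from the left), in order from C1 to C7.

C1 sp2, C2 sp, C3 sp2, C4 sp2, C5 sp2, C6 sp2, C7 sp2

C1 has 3 σ bonds, plus one π bond: steric number 3 → sp2.
C2: 2 σ bonds, plus two π bonds — 2 electron domains, sp.
C3 has 3 σ bonds, plus one π bond: steric number 3 → sp2.
C4 (3 σ bonds, plus one π bond) has steric number 3: sp2.
C5: 3 σ bonds, plus one π bond — 3 electron domains, sp2.
C6 has 3 σ bonds, plus one π bond: steric number 3 → sp2.
C7: 3 σ bonds, plus one π bond — 3 electron domains, sp2.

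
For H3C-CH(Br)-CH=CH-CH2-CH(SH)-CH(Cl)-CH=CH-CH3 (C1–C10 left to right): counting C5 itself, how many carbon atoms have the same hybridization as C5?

6

C5 is sp3 (only σ bonds).
C1: sp3 ✓
C2: sp3 ✓
C3: sp2
C4: sp2
C5: sp3 ✓
C6: sp3 ✓
C7: sp3 ✓
C8: sp2
C9: sp2
C10: sp3 ✓
6 carbons are sp3.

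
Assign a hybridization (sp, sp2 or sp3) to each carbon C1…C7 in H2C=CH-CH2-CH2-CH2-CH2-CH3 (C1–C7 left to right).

C1 sp2, C2 sp2, C3 sp3, C4 sp3, C5 sp3, C6 sp3, C7 sp3

C1 carries 3 σ bonds, plus one π bond, giving a steric number of 3, so it is sp2.
C2 — 3 σ bonds, plus one π bond. Steric number 3, so sp2.
C3 (4 σ bonds) has steric number 4: sp3.
C4 (4 σ bonds) has steric number 4: sp3.
C5 carries 4 σ bonds, giving a steric number of 4, so it is sp3.
C6 (4 σ bonds) has steric number 4: sp3.
C7 is sp3: 4 σ bonds, 4 electron-density regions.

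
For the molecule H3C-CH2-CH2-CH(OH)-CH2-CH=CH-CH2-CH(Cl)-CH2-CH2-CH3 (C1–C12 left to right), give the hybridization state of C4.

C4: 4 σ bonds; 4 regions of electron density → sp3.

sp3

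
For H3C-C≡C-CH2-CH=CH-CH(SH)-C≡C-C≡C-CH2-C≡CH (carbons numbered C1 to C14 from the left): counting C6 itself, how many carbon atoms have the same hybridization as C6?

C6 is sp2 (one π bond).
C1: sp3
C2: sp
C3: sp
C4: sp3
C5: sp2 ✓
C6: sp2 ✓
C7: sp3
C8: sp
C9: sp
C10: sp
C11: sp
C12: sp3
C13: sp
C14: sp
2 carbons are sp2.

2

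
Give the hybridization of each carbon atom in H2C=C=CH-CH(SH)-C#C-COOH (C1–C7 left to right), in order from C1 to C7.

C1 — 3 σ bonds, plus one π bond. Steric number 3, so sp2.
C2: 2 σ bonds, plus two π bonds; 2 regions of electron density → sp.
C3 carries 3 σ bonds, plus one π bond, giving a steric number of 3, so it is sp2.
C4 (4 σ bonds) has steric number 4: sp3.
C5 carries 2 σ bonds, plus two π bonds, giving a steric number of 2, so it is sp.
C6 carries 2 σ bonds, plus two π bonds, giving a steric number of 2, so it is sp.
C7 — 3 σ bonds, plus one π bond. Steric number 3, so sp2.

C1 sp2, C2 sp, C3 sp2, C4 sp3, C5 sp, C6 sp, C7 sp2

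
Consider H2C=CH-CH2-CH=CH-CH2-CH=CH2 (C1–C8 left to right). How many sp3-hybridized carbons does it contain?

C1: sp2
C2: sp2
C3: sp3 ✓
C4: sp2
C5: sp2
C6: sp3 ✓
C7: sp2
C8: sp2
C3, C6 → 2 sp3 carbons.

2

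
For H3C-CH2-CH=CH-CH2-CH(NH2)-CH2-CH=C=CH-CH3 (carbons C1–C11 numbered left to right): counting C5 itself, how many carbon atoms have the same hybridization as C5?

6

C5 is sp3 (only σ bonds).
C1: sp3 ✓
C2: sp3 ✓
C3: sp2
C4: sp2
C5: sp3 ✓
C6: sp3 ✓
C7: sp3 ✓
C8: sp2
C9: sp
C10: sp2
C11: sp3 ✓
6 carbons are sp3.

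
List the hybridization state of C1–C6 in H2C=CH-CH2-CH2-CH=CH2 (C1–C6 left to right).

C1: 3 σ bonds, plus one π bond; 3 regions of electron density → sp2.
C2: 3 σ bonds, plus one π bond; 3 regions of electron density → sp2.
C3 has 4 σ bonds: steric number 4 → sp3.
C4 is sp3: 4 σ bonds, 4 electron-density regions.
C5 carries 3 σ bonds, plus one π bond, giving a steric number of 3, so it is sp2.
C6 is sp2: 3 σ bonds, plus one π bond, 3 electron-density regions.

C1 sp2, C2 sp2, C3 sp3, C4 sp3, C5 sp2, C6 sp2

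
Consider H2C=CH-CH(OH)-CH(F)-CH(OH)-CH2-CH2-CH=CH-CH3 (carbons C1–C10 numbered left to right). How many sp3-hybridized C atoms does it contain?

6

C1: sp2
C2: sp2
C3: sp3 ✓
C4: sp3 ✓
C5: sp3 ✓
C6: sp3 ✓
C7: sp3 ✓
C8: sp2
C9: sp2
C10: sp3 ✓
C3, C4, C5, C6, C7, C10 → 6 sp3 carbons.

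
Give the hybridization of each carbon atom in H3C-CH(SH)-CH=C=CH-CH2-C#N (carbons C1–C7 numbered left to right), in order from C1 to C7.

C1 sp3, C2 sp3, C3 sp2, C4 sp, C5 sp2, C6 sp3, C7 sp

C1 carries 4 σ bonds, giving a steric number of 4, so it is sp3.
C2 has 4 σ bonds: steric number 4 → sp3.
C3: 3 σ bonds, plus one π bond; 3 regions of electron density → sp2.
C4: 2 σ bonds, plus two π bonds; 2 regions of electron density → sp.
C5: 3 σ bonds, plus one π bond; 3 regions of electron density → sp2.
C6 carries 4 σ bonds, giving a steric number of 4, so it is sp3.
C7 — 2 σ bonds, plus two π bonds. Steric number 2, so sp.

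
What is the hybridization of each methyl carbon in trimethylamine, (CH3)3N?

sp^3

Each methyl carbon has 4 σ bonds: steric number 4 → sp3.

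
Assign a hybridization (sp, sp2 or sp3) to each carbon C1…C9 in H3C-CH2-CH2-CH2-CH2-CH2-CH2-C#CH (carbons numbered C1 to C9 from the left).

C1: 4 σ bonds; 4 regions of electron density → sp3.
C2: 4 σ bonds — 4 electron domains, sp3.
C3: 4 σ bonds; 4 regions of electron density → sp3.
C4: 4 σ bonds — 4 electron domains, sp3.
C5 (4 σ bonds) has steric number 4: sp3.
C6 — 4 σ bonds. Steric number 4, so sp3.
C7 has 4 σ bonds: steric number 4 → sp3.
C8 has 2 σ bonds, plus two π bonds: steric number 2 → sp.
C9 — 2 σ bonds, plus two π bonds. Steric number 2, so sp.

C1 sp3, C2 sp3, C3 sp3, C4 sp3, C5 sp3, C6 sp3, C7 sp3, C8 sp, C9 sp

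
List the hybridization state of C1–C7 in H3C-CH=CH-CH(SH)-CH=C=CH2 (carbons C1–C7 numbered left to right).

C1 sp3, C2 sp2, C3 sp2, C4 sp3, C5 sp2, C6 sp, C7 sp2

C1 is sp3: 4 σ bonds, 4 electron-density regions.
C2: 3 σ bonds, plus one π bond — 3 electron domains, sp2.
C3 — 3 σ bonds, plus one π bond. Steric number 3, so sp2.
C4 has 4 σ bonds: steric number 4 → sp3.
C5 has 3 σ bonds, plus one π bond: steric number 3 → sp2.
C6: 2 σ bonds, plus two π bonds — 2 electron domains, sp.
C7: 3 σ bonds, plus one π bond — 3 electron domains, sp2.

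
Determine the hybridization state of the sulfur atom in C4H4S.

sp2

Analogous to furan: one S lone pair in the aromatic π system, S is sp2.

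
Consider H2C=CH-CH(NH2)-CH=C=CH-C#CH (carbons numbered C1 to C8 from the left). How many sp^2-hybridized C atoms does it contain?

4

C1: sp2 ✓
C2: sp2 ✓
C3: sp3
C4: sp2 ✓
C5: sp
C6: sp2 ✓
C7: sp
C8: sp
C1, C2, C4, C6 → 4 sp2 carbons.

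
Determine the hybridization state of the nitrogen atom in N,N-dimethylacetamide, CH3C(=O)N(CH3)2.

Amide resonance: N lone pair conjugated with C=O → sp2.

sp²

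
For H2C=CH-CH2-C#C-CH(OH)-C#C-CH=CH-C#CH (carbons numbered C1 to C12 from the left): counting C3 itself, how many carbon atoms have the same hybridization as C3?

C3 is sp3 (only σ bonds).
C1: sp2
C2: sp2
C3: sp3 ✓
C4: sp
C5: sp
C6: sp3 ✓
C7: sp
C8: sp
C9: sp2
C10: sp2
C11: sp
C12: sp
2 carbons are sp3.

2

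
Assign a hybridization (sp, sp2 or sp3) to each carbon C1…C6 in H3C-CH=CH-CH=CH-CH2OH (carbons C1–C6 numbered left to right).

C1 sp3, C2 sp2, C3 sp2, C4 sp2, C5 sp2, C6 sp3

C1: 4 σ bonds — 4 electron domains, sp3.
C2 is sp2: 3 σ bonds, plus one π bond, 3 electron-density regions.
C3 (3 σ bonds, plus one π bond) has steric number 3: sp2.
C4: 3 σ bonds, plus one π bond; 3 regions of electron density → sp2.
C5: 3 σ bonds, plus one π bond; 3 regions of electron density → sp2.
C6 is sp3: 4 σ bonds, 4 electron-density regions.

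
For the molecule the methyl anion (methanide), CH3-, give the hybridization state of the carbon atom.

sp3

Three σ bonds + one lone pair = steric number 4 → sp3, pyramidal.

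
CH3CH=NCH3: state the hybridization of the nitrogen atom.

Two σ bonds + one lone pair = steric number 3 → sp2.

sp2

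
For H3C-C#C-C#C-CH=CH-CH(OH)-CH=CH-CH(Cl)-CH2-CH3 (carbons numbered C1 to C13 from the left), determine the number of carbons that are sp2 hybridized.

C1: sp3
C2: sp
C3: sp
C4: sp
C5: sp
C6: sp2 ✓
C7: sp2 ✓
C8: sp3
C9: sp2 ✓
C10: sp2 ✓
C11: sp3
C12: sp3
C13: sp3
C6, C7, C9, C10 → 4 sp2 carbons.

4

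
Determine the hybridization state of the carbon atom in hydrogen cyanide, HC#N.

sp

The carbon atom carries 2 σ bonds, plus two π bonds, giving a steric number of 2, so it is sp.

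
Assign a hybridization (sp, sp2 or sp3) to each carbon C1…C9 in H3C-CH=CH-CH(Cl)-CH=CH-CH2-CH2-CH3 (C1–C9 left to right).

C1 sp3, C2 sp2, C3 sp2, C4 sp3, C5 sp2, C6 sp2, C7 sp3, C8 sp3, C9 sp3

C1 is sp3: 4 σ bonds, 4 electron-density regions.
C2 has 3 σ bonds, plus one π bond: steric number 3 → sp2.
C3: 3 σ bonds, plus one π bond; 3 regions of electron density → sp2.
C4 carries 4 σ bonds, giving a steric number of 4, so it is sp3.
C5 (3 σ bonds, plus one π bond) has steric number 3: sp2.
C6 carries 3 σ bonds, plus one π bond, giving a steric number of 3, so it is sp2.
C7 has 4 σ bonds: steric number 4 → sp3.
C8 has 4 σ bonds: steric number 4 → sp3.
C9 — 4 σ bonds. Steric number 4, so sp3.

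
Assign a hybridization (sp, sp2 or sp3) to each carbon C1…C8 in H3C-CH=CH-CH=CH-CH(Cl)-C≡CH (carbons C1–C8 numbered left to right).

C1 sp3, C2 sp2, C3 sp2, C4 sp2, C5 sp2, C6 sp3, C7 sp, C8 sp

C1: 4 σ bonds; 4 regions of electron density → sp3.
C2 (3 σ bonds, plus one π bond) has steric number 3: sp2.
C3 — 3 σ bonds, plus one π bond. Steric number 3, so sp2.
C4 has 3 σ bonds, plus one π bond: steric number 3 → sp2.
C5 — 3 σ bonds, plus one π bond. Steric number 3, so sp2.
C6 (4 σ bonds) has steric number 4: sp3.
C7 has 2 σ bonds, plus two π bonds: steric number 2 → sp.
C8 has 2 σ bonds, plus two π bonds: steric number 2 → sp.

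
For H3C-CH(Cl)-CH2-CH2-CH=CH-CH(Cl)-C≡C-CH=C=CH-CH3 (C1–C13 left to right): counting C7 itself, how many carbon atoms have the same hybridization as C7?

C7 is sp3 (only σ bonds).
C1: sp3 ✓
C2: sp3 ✓
C3: sp3 ✓
C4: sp3 ✓
C5: sp2
C6: sp2
C7: sp3 ✓
C8: sp
C9: sp
C10: sp2
C11: sp
C12: sp2
C13: sp3 ✓
6 carbons are sp3.

6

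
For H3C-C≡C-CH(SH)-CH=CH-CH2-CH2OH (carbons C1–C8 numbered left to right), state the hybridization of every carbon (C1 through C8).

C1: 4 σ bonds — 4 electron domains, sp3.
C2 (2 σ bonds, plus two π bonds) has steric number 2: sp.
C3: 2 σ bonds, plus two π bonds — 2 electron domains, sp.
C4 carries 4 σ bonds, giving a steric number of 4, so it is sp3.
C5: 3 σ bonds, plus one π bond; 3 regions of electron density → sp2.
C6 carries 3 σ bonds, plus one π bond, giving a steric number of 3, so it is sp2.
C7 has 4 σ bonds: steric number 4 → sp3.
C8 carries 4 σ bonds, giving a steric number of 4, so it is sp3.

C1 sp3, C2 sp, C3 sp, C4 sp3, C5 sp2, C6 sp2, C7 sp3, C8 sp3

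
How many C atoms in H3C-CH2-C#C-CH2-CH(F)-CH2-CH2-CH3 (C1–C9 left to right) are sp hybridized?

2

C1: sp3
C2: sp3
C3: sp ✓
C4: sp ✓
C5: sp3
C6: sp3
C7: sp3
C8: sp3
C9: sp3
C3, C4 → 2 sp carbons.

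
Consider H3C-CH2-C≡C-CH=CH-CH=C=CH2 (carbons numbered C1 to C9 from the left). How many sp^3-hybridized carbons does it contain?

2

C1: sp3 ✓
C2: sp3 ✓
C3: sp
C4: sp
C5: sp2
C6: sp2
C7: sp2
C8: sp
C9: sp2
C1, C2 → 2 sp3 carbons.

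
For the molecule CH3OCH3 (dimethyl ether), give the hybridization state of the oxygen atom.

sp3

Two σ bonds + two lone pairs = steric number 4 → sp3.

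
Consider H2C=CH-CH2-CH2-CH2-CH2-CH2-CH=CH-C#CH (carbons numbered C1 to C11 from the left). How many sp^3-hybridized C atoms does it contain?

C1: sp2
C2: sp2
C3: sp3 ✓
C4: sp3 ✓
C5: sp3 ✓
C6: sp3 ✓
C7: sp3 ✓
C8: sp2
C9: sp2
C10: sp
C11: sp
C3, C4, C5, C6, C7 → 5 sp3 carbons.

5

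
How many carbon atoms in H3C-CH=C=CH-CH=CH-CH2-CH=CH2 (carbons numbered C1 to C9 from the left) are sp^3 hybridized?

2

C1: sp3 ✓
C2: sp2
C3: sp
C4: sp2
C5: sp2
C6: sp2
C7: sp3 ✓
C8: sp2
C9: sp2
C1, C7 → 2 sp3 carbons.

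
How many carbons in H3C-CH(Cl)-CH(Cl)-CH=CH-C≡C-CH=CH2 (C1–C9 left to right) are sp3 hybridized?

3

C1: sp3 ✓
C2: sp3 ✓
C3: sp3 ✓
C4: sp2
C5: sp2
C6: sp
C7: sp
C8: sp2
C9: sp2
C1, C2, C3 → 3 sp3 carbons.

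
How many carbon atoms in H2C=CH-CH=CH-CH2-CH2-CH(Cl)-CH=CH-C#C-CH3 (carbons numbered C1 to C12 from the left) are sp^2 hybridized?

C1: sp2 ✓
C2: sp2 ✓
C3: sp2 ✓
C4: sp2 ✓
C5: sp3
C6: sp3
C7: sp3
C8: sp2 ✓
C9: sp2 ✓
C10: sp
C11: sp
C12: sp3
C1, C2, C3, C4, C8, C9 → 6 sp2 carbons.

6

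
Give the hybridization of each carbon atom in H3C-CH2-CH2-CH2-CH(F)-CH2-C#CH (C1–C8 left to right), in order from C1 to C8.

C1 — 4 σ bonds. Steric number 4, so sp3.
C2 — 4 σ bonds. Steric number 4, so sp3.
C3 is sp3: 4 σ bonds, 4 electron-density regions.
C4 is sp3: 4 σ bonds, 4 electron-density regions.
C5: 4 σ bonds; 4 regions of electron density → sp3.
C6 is sp3: 4 σ bonds, 4 electron-density regions.
C7: 2 σ bonds, plus two π bonds; 2 regions of electron density → sp.
C8 — 2 σ bonds, plus two π bonds. Steric number 2, so sp.

C1 sp3, C2 sp3, C3 sp3, C4 sp3, C5 sp3, C6 sp3, C7 sp, C8 sp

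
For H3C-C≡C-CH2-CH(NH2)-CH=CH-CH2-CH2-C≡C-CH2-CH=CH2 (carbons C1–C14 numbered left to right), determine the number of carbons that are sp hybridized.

C1: sp3
C2: sp ✓
C3: sp ✓
C4: sp3
C5: sp3
C6: sp2
C7: sp2
C8: sp3
C9: sp3
C10: sp ✓
C11: sp ✓
C12: sp3
C13: sp2
C14: sp2
C2, C3, C10, C11 → 4 sp carbons.

4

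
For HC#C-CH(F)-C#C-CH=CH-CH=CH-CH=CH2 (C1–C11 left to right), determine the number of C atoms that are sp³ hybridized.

C1: sp
C2: sp
C3: sp3 ✓
C4: sp
C5: sp
C6: sp2
C7: sp2
C8: sp2
C9: sp2
C10: sp2
C11: sp2
C3 → 1 sp3 carbon.

1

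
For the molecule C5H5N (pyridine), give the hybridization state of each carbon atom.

Each carbon atom has 3 σ bonds, plus one π bond: steric number 3 → sp2.

sp^2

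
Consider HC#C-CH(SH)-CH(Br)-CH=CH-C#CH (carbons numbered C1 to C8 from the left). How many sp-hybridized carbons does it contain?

4

C1: sp ✓
C2: sp ✓
C3: sp3
C4: sp3
C5: sp2
C6: sp2
C7: sp ✓
C8: sp ✓
C1, C2, C7, C8 → 4 sp carbons.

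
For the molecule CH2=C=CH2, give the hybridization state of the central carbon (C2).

Two σ bonds and two π bonds (one to each neighbour) → sp.

sp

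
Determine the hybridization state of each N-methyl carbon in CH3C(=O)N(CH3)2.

sp³

Each N-methyl carbon: 4 σ bonds; 4 regions of electron density → sp3.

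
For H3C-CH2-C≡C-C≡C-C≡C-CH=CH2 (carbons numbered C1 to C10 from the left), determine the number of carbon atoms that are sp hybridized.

C1: sp3
C2: sp3
C3: sp ✓
C4: sp ✓
C5: sp ✓
C6: sp ✓
C7: sp ✓
C8: sp ✓
C9: sp2
C10: sp2
C3, C4, C5, C6, C7, C8 → 6 sp carbons.

6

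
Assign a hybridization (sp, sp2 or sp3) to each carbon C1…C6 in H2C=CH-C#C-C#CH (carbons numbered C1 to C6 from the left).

C1 has 3 σ bonds, plus one π bond: steric number 3 → sp2.
C2 (3 σ bonds, plus one π bond) has steric number 3: sp2.
C3 has 2 σ bonds, plus two π bonds: steric number 2 → sp.
C4 — 2 σ bonds, plus two π bonds. Steric number 2, so sp.
C5 (2 σ bonds, plus two π bonds) has steric number 2: sp.
C6 — 2 σ bonds, plus two π bonds. Steric number 2, so sp.

C1 sp2, C2 sp2, C3 sp, C4 sp, C5 sp, C6 sp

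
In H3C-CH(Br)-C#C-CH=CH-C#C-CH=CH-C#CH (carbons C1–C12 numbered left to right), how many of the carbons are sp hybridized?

C1: sp3
C2: sp3
C3: sp ✓
C4: sp ✓
C5: sp2
C6: sp2
C7: sp ✓
C8: sp ✓
C9: sp2
C10: sp2
C11: sp ✓
C12: sp ✓
C3, C4, C7, C8, C11, C12 → 6 sp carbons.

6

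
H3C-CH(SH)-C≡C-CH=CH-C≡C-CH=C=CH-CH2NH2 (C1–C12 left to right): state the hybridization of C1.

C1: 4 σ bonds — 4 electron domains, sp3.

sp³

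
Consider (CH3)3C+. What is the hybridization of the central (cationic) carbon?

Three σ bonds and an empty p orbital; no lone pair → steric number 3 → sp2 and planar.

sp²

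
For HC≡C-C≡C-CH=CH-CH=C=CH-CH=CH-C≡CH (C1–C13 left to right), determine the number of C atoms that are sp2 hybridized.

C1: sp
C2: sp
C3: sp
C4: sp
C5: sp2 ✓
C6: sp2 ✓
C7: sp2 ✓
C8: sp
C9: sp2 ✓
C10: sp2 ✓
C11: sp2 ✓
C12: sp
C13: sp
C5, C6, C7, C9, C10, C11 → 6 sp2 carbons.

6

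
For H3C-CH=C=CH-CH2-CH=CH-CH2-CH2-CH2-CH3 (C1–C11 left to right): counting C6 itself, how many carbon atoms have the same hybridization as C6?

C6 is sp2 (one π bond).
C1: sp3
C2: sp2 ✓
C3: sp
C4: sp2 ✓
C5: sp3
C6: sp2 ✓
C7: sp2 ✓
C8: sp3
C9: sp3
C10: sp3
C11: sp3
4 carbons are sp2.

4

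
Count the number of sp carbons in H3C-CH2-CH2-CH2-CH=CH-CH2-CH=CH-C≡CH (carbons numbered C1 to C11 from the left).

C1: sp3
C2: sp3
C3: sp3
C4: sp3
C5: sp2
C6: sp2
C7: sp3
C8: sp2
C9: sp2
C10: sp ✓
C11: sp ✓
C10, C11 → 2 sp carbons.

2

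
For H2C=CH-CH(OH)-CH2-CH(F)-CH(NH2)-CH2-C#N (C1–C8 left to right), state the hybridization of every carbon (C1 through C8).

C1 — 3 σ bonds, plus one π bond. Steric number 3, so sp2.
C2 has 3 σ bonds, plus one π bond: steric number 3 → sp2.
C3: 4 σ bonds — 4 electron domains, sp3.
C4 is sp3: 4 σ bonds, 4 electron-density regions.
C5 (4 σ bonds) has steric number 4: sp3.
C6 (4 σ bonds) has steric number 4: sp3.
C7: 4 σ bonds; 4 regions of electron density → sp3.
C8 — 2 σ bonds, plus two π bonds. Steric number 2, so sp.

C1 sp2, C2 sp2, C3 sp3, C4 sp3, C5 sp3, C6 sp3, C7 sp3, C8 sp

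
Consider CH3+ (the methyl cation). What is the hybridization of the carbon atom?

sp^2

Three σ bonds to H, empty p orbital → sp2, trigonal planar.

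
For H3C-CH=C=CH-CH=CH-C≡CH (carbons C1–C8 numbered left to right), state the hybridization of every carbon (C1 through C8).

C1 sp3, C2 sp2, C3 sp, C4 sp2, C5 sp2, C6 sp2, C7 sp, C8 sp

C1 is sp3: 4 σ bonds, 4 electron-density regions.
C2 is sp2: 3 σ bonds, plus one π bond, 3 electron-density regions.
C3 carries 2 σ bonds, plus two π bonds, giving a steric number of 2, so it is sp.
C4 has 3 σ bonds, plus one π bond: steric number 3 → sp2.
C5 (3 σ bonds, plus one π bond) has steric number 3: sp2.
C6: 3 σ bonds, plus one π bond; 3 regions of electron density → sp2.
C7 is sp: 2 σ bonds, plus two π bonds, 2 electron-density regions.
C8: 2 σ bonds, plus two π bonds — 2 electron domains, sp.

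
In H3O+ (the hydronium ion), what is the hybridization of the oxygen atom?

sp^3

Three σ bonds + one lone pair = steric number 4 → sp3.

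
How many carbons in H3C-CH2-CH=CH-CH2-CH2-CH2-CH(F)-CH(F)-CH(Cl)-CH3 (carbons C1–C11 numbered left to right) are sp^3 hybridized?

9

C1: sp3 ✓
C2: sp3 ✓
C3: sp2
C4: sp2
C5: sp3 ✓
C6: sp3 ✓
C7: sp3 ✓
C8: sp3 ✓
C9: sp3 ✓
C10: sp3 ✓
C11: sp3 ✓
C1, C2, C5, C6, C7, C8, C9, C10, C11 → 9 sp3 carbons.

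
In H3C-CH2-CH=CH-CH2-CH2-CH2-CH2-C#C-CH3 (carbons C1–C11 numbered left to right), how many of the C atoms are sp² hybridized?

C1: sp3
C2: sp3
C3: sp2 ✓
C4: sp2 ✓
C5: sp3
C6: sp3
C7: sp3
C8: sp3
C9: sp
C10: sp
C11: sp3
C3, C4 → 2 sp2 carbons.

2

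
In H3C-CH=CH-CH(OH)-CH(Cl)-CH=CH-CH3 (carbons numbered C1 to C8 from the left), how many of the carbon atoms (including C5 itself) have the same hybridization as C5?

4

C5 is sp3 (only σ bonds).
C1: sp3 ✓
C2: sp2
C3: sp2
C4: sp3 ✓
C5: sp3 ✓
C6: sp2
C7: sp2
C8: sp3 ✓
4 carbons are sp3.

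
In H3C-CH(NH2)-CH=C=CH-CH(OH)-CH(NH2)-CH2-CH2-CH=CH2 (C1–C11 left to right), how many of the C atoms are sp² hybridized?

C1: sp3
C2: sp3
C3: sp2 ✓
C4: sp
C5: sp2 ✓
C6: sp3
C7: sp3
C8: sp3
C9: sp3
C10: sp2 ✓
C11: sp2 ✓
C3, C5, C10, C11 → 4 sp2 carbons.

4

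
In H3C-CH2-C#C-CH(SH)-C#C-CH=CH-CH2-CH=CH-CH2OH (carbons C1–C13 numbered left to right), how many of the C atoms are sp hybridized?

4

C1: sp3
C2: sp3
C3: sp ✓
C4: sp ✓
C5: sp3
C6: sp ✓
C7: sp ✓
C8: sp2
C9: sp2
C10: sp3
C11: sp2
C12: sp2
C13: sp3
C3, C4, C6, C7 → 4 sp carbons.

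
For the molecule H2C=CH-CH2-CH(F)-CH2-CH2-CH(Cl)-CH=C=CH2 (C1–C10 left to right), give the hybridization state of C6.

sp^3

C6 carries 4 σ bonds, giving a steric number of 4, so it is sp3.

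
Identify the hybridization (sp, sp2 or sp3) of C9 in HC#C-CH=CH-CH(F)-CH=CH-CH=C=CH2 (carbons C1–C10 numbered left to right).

C9 — 2 σ bonds, plus two π bonds. Steric number 2, so sp.

sp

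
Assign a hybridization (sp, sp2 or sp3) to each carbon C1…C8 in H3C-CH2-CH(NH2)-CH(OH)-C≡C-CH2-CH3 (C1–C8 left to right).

C1 has 4 σ bonds: steric number 4 → sp3.
C2 carries 4 σ bonds, giving a steric number of 4, so it is sp3.
C3 (4 σ bonds) has steric number 4: sp3.
C4: 4 σ bonds; 4 regions of electron density → sp3.
C5 has 2 σ bonds, plus two π bonds: steric number 2 → sp.
C6 — 2 σ bonds, plus two π bonds. Steric number 2, so sp.
C7 carries 4 σ bonds, giving a steric number of 4, so it is sp3.
C8 (4 σ bonds) has steric number 4: sp3.

C1 sp3, C2 sp3, C3 sp3, C4 sp3, C5 sp, C6 sp, C7 sp3, C8 sp3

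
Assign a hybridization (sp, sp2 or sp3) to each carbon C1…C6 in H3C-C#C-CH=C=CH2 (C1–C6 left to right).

C1 carries 4 σ bonds, giving a steric number of 4, so it is sp3.
C2 is sp: 2 σ bonds, plus two π bonds, 2 electron-density regions.
C3: 2 σ bonds, plus two π bonds; 2 regions of electron density → sp.
C4 has 3 σ bonds, plus one π bond: steric number 3 → sp2.
C5 — 2 σ bonds, plus two π bonds. Steric number 2, so sp.
C6 is sp2: 3 σ bonds, plus one π bond, 3 electron-density regions.

C1 sp3, C2 sp, C3 sp, C4 sp2, C5 sp, C6 sp2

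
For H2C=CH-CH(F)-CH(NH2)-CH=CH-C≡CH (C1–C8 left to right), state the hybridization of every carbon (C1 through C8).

C1: 3 σ bonds, plus one π bond; 3 regions of electron density → sp2.
C2 is sp2: 3 σ bonds, plus one π bond, 3 electron-density regions.
C3 carries 4 σ bonds, giving a steric number of 4, so it is sp3.
C4 (4 σ bonds) has steric number 4: sp3.
C5 has 3 σ bonds, plus one π bond: steric number 3 → sp2.
C6 is sp2: 3 σ bonds, plus one π bond, 3 electron-density regions.
C7: 2 σ bonds, plus two π bonds — 2 electron domains, sp.
C8 carries 2 σ bonds, plus two π bonds, giving a steric number of 2, so it is sp.

C1 sp2, C2 sp2, C3 sp3, C4 sp3, C5 sp2, C6 sp2, C7 sp, C8 sp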